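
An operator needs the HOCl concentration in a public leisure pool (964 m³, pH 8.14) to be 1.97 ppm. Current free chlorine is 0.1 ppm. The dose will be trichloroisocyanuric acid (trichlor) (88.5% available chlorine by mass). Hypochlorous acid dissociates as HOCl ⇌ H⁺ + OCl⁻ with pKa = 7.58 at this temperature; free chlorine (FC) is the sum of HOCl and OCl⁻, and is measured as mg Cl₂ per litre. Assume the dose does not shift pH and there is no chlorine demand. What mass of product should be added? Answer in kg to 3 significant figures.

Volume: 964 m³ = 964,000 L.
[OCl⁻]/[HOCl] = 10^(pH − pKa) = 10^(8.14 − 7.58) = 3.631; fraction as HOCl = 1/(1 + 3.631) = 0.2159.
Free chlorine required for 1.97 ppm HOCl: 1.97 / 0.2159 = 9.123 ppm.
FC to add: 9.123 − 0.1 = 9.023 mg/L as Cl₂.
Cl₂ equivalent: 9.023 mg/L × 964,000 L = 8698 g.
Product at 88.5% available Cl: 8698 / 0.885 = 9828 g.

9.83 kg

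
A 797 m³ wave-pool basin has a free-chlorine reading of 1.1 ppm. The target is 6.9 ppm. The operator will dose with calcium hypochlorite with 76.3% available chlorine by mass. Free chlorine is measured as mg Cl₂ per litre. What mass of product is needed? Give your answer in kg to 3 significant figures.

6.06 kg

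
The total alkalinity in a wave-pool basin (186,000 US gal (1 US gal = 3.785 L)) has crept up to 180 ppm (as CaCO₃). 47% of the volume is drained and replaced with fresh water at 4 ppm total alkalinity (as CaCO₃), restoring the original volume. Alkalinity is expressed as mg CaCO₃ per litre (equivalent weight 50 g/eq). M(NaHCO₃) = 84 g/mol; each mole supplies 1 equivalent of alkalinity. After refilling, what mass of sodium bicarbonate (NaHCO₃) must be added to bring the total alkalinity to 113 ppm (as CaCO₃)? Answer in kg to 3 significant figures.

Volume: 186,000 US gal × 3.785 L/gal = 704,010 L.
After draining 47% and refilling: 180 × 0.53 + 4 × 0.47 = 97.28 ppm.
Deficit to target: 113 − 97.28 = 15.72 mg/L.
As CaCO₃: 15.72 mg/L × 704,010 L = 11,070 g; ÷ 50 g/eq ÷ 1 = 221.3 mol NaHCO₃.
Mass: 221.3 × 84 = 18,590 g.

18.6 kg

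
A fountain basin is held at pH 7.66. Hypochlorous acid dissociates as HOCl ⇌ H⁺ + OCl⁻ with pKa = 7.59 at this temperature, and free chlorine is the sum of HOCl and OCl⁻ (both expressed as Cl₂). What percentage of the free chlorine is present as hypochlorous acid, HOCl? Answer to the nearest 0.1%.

46.0%

[OCl⁻]/[HOCl] = 10^(pH − pKa) = 10^(7.66 − 7.59) = 10^0.07 = 1.175.
Fraction as HOCl = 1 / (1 + 1.175) = 0.4598.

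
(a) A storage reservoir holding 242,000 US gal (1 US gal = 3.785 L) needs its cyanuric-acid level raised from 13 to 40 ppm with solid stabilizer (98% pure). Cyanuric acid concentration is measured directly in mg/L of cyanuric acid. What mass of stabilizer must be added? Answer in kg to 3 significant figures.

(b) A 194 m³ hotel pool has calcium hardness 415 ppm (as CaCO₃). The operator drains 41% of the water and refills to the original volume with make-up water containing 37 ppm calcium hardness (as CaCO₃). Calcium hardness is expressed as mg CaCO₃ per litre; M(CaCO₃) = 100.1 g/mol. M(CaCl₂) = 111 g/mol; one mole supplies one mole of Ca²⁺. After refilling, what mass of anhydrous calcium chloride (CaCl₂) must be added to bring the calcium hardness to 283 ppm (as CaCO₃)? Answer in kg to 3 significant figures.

(a) Volume: 242,000 US gal × 3.785 L/gal = 915,970 L.
(a) CYA to add: (40 − 13) = 27 mg/L × 915,970 L = 24,730 g cyanuric acid.
(a) At 98% purity: 24,730 / 0.98 = 25,240 g product.

(b) Volume: 194 m³ = 194,000 L.
(b) After draining 41% and refilling: 415 × 0.59 + 37 × 0.41 = 260.02 ppm.
(b) Deficit to target: 283 − 260.02 = 22.98 mg/L.
(b) As CaCO₃: 22.98 mg/L × 194,000 L = 4458 g; ÷ 100.1 = 44.54 mol Ca²⁺.
(b) Mass: 44.54 × 111 = 4944 g.

(a) 25.2 kg; (b) 4.94 kg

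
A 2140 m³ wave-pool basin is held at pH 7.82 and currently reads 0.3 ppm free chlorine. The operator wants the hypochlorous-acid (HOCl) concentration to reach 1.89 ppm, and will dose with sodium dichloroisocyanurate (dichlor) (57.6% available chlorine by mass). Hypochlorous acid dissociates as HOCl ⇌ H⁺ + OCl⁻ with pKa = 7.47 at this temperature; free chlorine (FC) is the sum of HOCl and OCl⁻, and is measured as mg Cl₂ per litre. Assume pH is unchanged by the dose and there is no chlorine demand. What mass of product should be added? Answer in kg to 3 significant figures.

21.6 kg

Volume: 2140 m³ = 2,140,000 L.
[OCl⁻]/[HOCl] = 10^(pH − pKa) = 10^(7.82 − 7.47) = 2.239; fraction as HOCl = 1/(1 + 2.239) = 0.3088.
Free chlorine required for 1.89 ppm HOCl: 1.89 / 0.3088 = 6.121 ppm.
FC to add: 6.121 − 0.3 = 5.821 mg/L as Cl₂.
Cl₂ equivalent: 5.821 mg/L × 2,140,000 L = 12,460 g.
Product at 57.6% available Cl: 12,460 / 0.576 = 21,630 g.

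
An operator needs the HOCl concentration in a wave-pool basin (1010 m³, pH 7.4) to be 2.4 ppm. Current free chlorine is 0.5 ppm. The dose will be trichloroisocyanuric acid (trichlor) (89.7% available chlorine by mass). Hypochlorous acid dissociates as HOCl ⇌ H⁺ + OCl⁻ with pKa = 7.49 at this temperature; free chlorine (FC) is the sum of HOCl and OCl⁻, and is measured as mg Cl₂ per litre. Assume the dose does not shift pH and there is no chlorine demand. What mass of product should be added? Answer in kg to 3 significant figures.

4.34 kg

Volume: 1010 m³ = 1,010,000 L.
[OCl⁻]/[HOCl] = 10^(pH − pKa) = 10^(7.4 − 7.49) = 0.8128; fraction as HOCl = 1/(1 + 0.8128) = 0.5516.
Free chlorine required for 2.4 ppm HOCl: 2.4 / 0.5516 = 4.351 ppm.
FC to add: 4.351 − 0.5 = 3.851 mg/L as Cl₂.
Cl₂ equivalent: 3.851 mg/L × 1,010,000 L = 3889 g.
Product at 89.7% available Cl: 3889 / 0.897 = 4336 g.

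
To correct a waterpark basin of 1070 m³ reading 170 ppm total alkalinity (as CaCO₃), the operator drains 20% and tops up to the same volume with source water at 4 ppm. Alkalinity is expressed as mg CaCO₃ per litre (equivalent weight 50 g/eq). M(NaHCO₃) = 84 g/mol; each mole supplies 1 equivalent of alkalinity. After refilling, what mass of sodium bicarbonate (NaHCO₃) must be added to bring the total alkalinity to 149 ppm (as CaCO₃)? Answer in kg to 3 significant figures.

Volume: 1070 m³ = 1,070,000 L.
After draining 20% and refilling: 170 × 0.80 + 4 × 0.20 = 136.8 ppm.
Deficit to target: 149 − 136.8 = 12.2 mg/L.
As CaCO₃: 12.2 mg/L × 1,070,000 L = 13,050 g; ÷ 50 g/eq ÷ 1 = 261.1 mol NaHCO₃.
Mass: 261.1 × 84 = 21,930 g.

21.9 kg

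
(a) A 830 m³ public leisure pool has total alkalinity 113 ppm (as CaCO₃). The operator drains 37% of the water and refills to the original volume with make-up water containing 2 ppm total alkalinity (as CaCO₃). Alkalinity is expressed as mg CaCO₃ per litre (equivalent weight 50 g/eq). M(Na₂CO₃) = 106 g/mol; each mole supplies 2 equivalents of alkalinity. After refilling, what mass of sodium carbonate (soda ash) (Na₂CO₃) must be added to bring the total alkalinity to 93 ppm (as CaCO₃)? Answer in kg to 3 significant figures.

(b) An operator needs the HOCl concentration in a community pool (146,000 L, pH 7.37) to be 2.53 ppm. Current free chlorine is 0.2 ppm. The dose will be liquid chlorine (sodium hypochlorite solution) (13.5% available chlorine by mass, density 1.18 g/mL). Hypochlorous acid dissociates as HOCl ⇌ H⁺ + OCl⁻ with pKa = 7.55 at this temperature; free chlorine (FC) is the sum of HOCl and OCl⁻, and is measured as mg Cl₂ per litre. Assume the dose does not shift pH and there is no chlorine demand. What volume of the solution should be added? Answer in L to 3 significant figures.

(a) Volume: 830 m³ = 830,000 L.
(a) After draining 37% and refilling: 113 × 0.63 + 2 × 0.37 = 71.93 ppm.
(a) Deficit to target: 93 − 71.93 = 21.07 mg/L.
(a) As CaCO₃: 21.07 mg/L × 830,000 L = 17,490 g; ÷ 50 g/eq ÷ 2 = 174.9 mol Na₂CO₃.
(a) Mass: 174.9 × 106 = 18,540 g.

(b) [OCl⁻]/[HOCl] = 10^(pH − pKa) = 10^(7.37 − 7.55) = 0.6607; fraction as HOCl = 1/(1 + 0.6607) = 0.6022.
(b) Free chlorine required for 2.53 ppm HOCl: 2.53 / 0.6022 = 4.202 ppm.
(b) FC to add: 4.202 − 0.2 = 4.002 mg/L as Cl₂.
(b) Cl₂ equivalent: 4.002 mg/L × 146,000 L = 584.2 g.
(b) Product at 13.5% available Cl: 584.2 / 0.135 = 4328 g.
(b) Volume: 4328 g ÷ 1.18 g/mL = 3667 mL.

(a) 18.5 kg; (b) 3.67 L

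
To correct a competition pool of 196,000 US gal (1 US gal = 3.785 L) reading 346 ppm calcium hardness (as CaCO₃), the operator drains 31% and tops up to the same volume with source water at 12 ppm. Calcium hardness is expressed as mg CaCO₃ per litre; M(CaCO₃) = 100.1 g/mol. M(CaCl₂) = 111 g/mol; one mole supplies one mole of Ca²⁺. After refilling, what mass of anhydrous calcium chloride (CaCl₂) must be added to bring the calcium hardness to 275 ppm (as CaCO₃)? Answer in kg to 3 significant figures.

Volume: 196,000 US gal × 3.785 L/gal = 741,860 L.
After draining 31% and refilling: 346 × 0.69 + 12 × 0.31 = 242.46 ppm.
Deficit to target: 275 − 242.46 = 32.54 mg/L.
As CaCO₃: 32.54 mg/L × 741,860 L = 24,140 g; ÷ 100.1 = 241.2 mol Ca²⁺.
Mass: 241.2 × 111 = 26,770 g.

26.8 kg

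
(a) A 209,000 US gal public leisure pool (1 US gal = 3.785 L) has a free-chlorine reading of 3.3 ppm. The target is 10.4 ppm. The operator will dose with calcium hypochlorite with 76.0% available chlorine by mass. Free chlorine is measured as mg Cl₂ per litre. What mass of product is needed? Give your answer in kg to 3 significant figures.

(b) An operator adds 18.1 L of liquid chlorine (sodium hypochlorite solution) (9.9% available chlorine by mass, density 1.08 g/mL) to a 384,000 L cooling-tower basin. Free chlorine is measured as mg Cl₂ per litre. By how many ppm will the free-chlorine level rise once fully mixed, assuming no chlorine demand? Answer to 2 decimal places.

(a) 7.39 kg; (b) 5.04 ppm

(a) Volume: 209,000 US gal × 3.785 L/gal = 791,065 L.
(a) Chlorine deficit: 10.4 − 3.3 = 7.1 ppm = 7.1 mg/L as Cl₂.
(a) Cl₂ equivalent needed: 7.1 mg/L × 791,065 L = 5,617,000 mg = 5617 g.
(a) Product at 76.0% available chlorine: 5617 / 0.76 = 7390 g.

(b) Mass of solution: 18.1 L × 1000 mL/L × 1.08 g/mL = 19,550 g.
(b) Available chlorine delivered: 19,550 g × 0.099 = 1935 g as Cl₂.
(b) Concentration rise: 1935 g / 384,000 L = 5.04 mg/L = 5.04 ppm.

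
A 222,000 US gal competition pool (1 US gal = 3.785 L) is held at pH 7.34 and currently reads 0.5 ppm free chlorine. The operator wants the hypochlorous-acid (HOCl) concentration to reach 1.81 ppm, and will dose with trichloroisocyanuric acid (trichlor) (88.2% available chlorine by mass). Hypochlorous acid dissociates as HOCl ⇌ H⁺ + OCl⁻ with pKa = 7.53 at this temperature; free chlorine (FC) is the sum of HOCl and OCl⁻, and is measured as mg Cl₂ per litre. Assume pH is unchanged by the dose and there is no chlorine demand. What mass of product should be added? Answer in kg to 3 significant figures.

Volume: 222,000 US gal × 3.785 L/gal = 840,270 L.
[OCl⁻]/[HOCl] = 10^(pH − pKa) = 10^(7.34 − 7.53) = 0.6457; fraction as HOCl = 1/(1 + 0.6457) = 0.6077.
Free chlorine required for 1.81 ppm HOCl: 1.81 / 0.6077 = 2.979 ppm.
FC to add: 2.979 − 0.5 = 2.479 mg/L as Cl₂.
Cl₂ equivalent: 2.479 mg/L × 840,270 L = 2083 g.
Product at 88.2% available Cl: 2083 / 0.882 = 2361 g.

2.36 kg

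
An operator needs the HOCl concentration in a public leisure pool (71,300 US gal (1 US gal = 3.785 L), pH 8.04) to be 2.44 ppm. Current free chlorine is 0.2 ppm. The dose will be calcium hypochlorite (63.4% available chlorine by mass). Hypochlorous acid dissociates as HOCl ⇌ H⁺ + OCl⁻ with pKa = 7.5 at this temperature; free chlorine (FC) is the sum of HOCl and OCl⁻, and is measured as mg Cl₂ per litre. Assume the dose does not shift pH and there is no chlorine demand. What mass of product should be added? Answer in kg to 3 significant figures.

Volume: 71,300 US gal × 3.785 L/gal = 269,870 L.
[OCl⁻]/[HOCl] = 10^(pH − pKa) = 10^(8.04 − 7.5) = 3.467; fraction as HOCl = 1/(1 + 3.467) = 0.2238.
Free chlorine required for 2.44 ppm HOCl: 2.44 / 0.2238 = 10.9 ppm.
FC to add: 10.9 − 0.2 = 10.7 mg/L as Cl₂.
Cl₂ equivalent: 10.7 mg/L × 269,870 L = 2888 g.
Product at 63.4% available Cl: 2888 / 0.634 = 4555 g.

4.55 kg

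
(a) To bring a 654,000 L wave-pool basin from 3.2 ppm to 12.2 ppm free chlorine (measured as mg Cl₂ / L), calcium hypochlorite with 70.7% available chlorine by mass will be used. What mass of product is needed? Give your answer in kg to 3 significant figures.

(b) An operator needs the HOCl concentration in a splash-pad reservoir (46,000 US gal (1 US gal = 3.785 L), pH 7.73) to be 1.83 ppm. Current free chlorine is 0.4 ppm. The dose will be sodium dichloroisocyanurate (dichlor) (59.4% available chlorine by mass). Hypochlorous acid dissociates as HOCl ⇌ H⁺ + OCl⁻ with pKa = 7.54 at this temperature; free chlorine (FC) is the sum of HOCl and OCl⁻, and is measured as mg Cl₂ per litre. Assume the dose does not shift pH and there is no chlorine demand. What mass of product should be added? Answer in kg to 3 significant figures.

(a) 8.33 kg; (b) 1.25 kg

(a) Chlorine deficit: 12.2 − 3.2 = 9 ppm = 9 mg/L as Cl₂.
(a) Cl₂ equivalent needed: 9 mg/L × 654,000 L = 5,886,000 mg = 5886 g.
(a) Product at 70.7% available chlorine: 5886 / 0.707 = 8325 g.

(b) Volume: 46,000 US gal × 3.785 L/gal = 174,110 L.
(b) [OCl⁻]/[HOCl] = 10^(pH − pKa) = 10^(7.73 − 7.54) = 1.549; fraction as HOCl = 1/(1 + 1.549) = 0.3923.
(b) Free chlorine required for 1.83 ppm HOCl: 1.83 / 0.3923 = 4.664 ppm.
(b) FC to add: 4.664 − 0.4 = 4.264 mg/L as Cl₂.
(b) Cl₂ equivalent: 4.264 mg/L × 174,110 L = 742.5 g.
(b) Product at 59.4% available Cl: 742.5 / 0.594 = 1250 g.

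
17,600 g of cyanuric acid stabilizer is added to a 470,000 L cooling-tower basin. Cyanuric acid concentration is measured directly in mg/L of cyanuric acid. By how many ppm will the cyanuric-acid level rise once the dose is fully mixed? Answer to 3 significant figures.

37.4 ppm

Rise: 17,600 g / 470,000 L × 1000 = 37.45 mg/L.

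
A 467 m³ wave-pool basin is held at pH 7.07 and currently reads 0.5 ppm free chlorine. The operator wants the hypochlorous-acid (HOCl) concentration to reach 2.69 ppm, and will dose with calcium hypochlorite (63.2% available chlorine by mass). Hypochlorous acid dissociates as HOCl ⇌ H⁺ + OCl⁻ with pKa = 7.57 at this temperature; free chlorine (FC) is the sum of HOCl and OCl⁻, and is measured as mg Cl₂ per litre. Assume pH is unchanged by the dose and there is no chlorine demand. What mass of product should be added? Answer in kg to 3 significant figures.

Volume: 467 m³ = 467,000 L.
[OCl⁻]/[HOCl] = 10^(pH − pKa) = 10^(7.07 − 7.57) = 0.3162; fraction as HOCl = 1/(1 + 0.3162) = 0.7597.
Free chlorine required for 2.69 ppm HOCl: 2.69 / 0.7597 = 3.541 ppm.
FC to add: 3.541 − 0.5 = 3.041 mg/L as Cl₂.
Cl₂ equivalent: 3.041 mg/L × 467,000 L = 1420 g.
Product at 63.2% available Cl: 1420 / 0.632 = 2247 g.

2.25 kg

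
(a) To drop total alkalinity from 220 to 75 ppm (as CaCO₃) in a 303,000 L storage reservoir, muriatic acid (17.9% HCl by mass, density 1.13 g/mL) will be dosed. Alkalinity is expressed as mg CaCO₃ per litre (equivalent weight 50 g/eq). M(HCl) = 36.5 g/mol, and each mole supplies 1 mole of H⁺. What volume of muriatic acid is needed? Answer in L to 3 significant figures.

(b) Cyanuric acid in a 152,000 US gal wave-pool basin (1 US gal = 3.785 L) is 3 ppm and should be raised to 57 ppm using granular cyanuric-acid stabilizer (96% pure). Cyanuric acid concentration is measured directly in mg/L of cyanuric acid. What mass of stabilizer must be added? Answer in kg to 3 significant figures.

(a) Alkalinity to neutralize: (220 − 75) = 145 mg/L as CaCO₃ × 303,000 L = 43,940 g as CaCO₃.
(a) Equivalents of H⁺ required: 43,940 ÷ 50 g/eq = 878.7 eq = 878.7 mol HCl.
(a) Mass of HCl: 878.7 × 36.5 = 32,070 g.
(a) Mass of 17.9% solution: 32,070 / 0.179 = 179,200 g.
(a) Volume: 179,200 g ÷ 1.13 g/mL = 158,600 mL.

(b) Volume: 152,000 US gal × 3.785 L/gal = 575,320 L.
(b) CYA to add: (57 − 3) = 54 mg/L × 575,320 L = 31,070 g cyanuric acid.
(b) At 96% purity: 31,070 / 0.96 = 32,360 g product.

(a) 159 L; (b) 32.4 kg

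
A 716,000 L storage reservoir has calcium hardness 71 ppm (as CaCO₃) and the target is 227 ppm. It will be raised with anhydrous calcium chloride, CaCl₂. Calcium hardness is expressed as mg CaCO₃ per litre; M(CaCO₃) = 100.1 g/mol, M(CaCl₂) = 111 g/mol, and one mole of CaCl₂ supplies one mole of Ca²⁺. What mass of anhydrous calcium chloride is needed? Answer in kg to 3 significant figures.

124 kg

Hardness to add: (227 − 71) = 156 mg/L as CaCO₃ × 716,000 L = 111,700 g as CaCO₃.
Moles of Ca²⁺ (1 mol Ca²⁺ ≡ 1 mol CaCO₃): 111,700 / 100.1 g/mol = 1116 mol.
Mass of CaCl₂: 1116 × 111 = 123,900 g.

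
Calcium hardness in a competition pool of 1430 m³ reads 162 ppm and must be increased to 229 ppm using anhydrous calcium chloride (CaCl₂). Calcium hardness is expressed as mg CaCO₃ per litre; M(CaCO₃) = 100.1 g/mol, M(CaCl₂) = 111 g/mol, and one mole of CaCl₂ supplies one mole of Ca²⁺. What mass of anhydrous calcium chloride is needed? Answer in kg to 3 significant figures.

Volume: 1430 m³ = 1,430,000 L.
Hardness to add: (229 − 162) = 67 mg/L as CaCO₃ × 1,430,000 L = 95,810 g as CaCO₃.
Moles of Ca²⁺ (1 mol Ca²⁺ ≡ 1 mol CaCO₃): 95,810 / 100.1 g/mol = 957.1 mol.
Mass of CaCl₂: 957.1 × 111 = 106,200 g.

106 kg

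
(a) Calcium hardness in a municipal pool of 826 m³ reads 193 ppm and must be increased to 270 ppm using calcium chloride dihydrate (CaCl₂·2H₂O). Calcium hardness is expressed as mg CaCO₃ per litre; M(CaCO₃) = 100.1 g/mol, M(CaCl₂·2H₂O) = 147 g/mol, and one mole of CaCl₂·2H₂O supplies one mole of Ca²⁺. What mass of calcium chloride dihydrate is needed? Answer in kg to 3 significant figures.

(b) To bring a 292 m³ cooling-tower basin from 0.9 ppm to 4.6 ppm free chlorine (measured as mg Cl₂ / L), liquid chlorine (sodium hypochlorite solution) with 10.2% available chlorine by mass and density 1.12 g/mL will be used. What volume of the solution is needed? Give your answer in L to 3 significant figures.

(a) 93.4 kg; (b) 9.46 L

(a) Volume: 826 m³ = 826,000 L.
(a) Hardness to add: (270 − 193) = 77 mg/L as CaCO₃ × 826,000 L = 63,600 g as CaCO₃.
(a) Moles of Ca²⁺ (1 mol Ca²⁺ ≡ 1 mol CaCO₃): 63,600 / 100.1 g/mol = 635.4 mol.
(a) Mass of CaCl₂·2H₂O: 635.4 × 147 = 93,400 g.

(b) Volume: 292 m³ = 292,000 L.
(b) Chlorine deficit: 4.6 − 0.9 = 3.7 ppm = 3.7 mg/L as Cl₂.
(b) Cl₂ equivalent needed: 3.7 mg/L × 292,000 L = 1,080,000 mg = 1080 g.
(b) Product at 10.2% available chlorine: 1080 / 0.102 = 10,590 g.
(b) Volume at density 1.12 g/mL: 10,590 g ÷ 1.12 g/mL = 9457 mL.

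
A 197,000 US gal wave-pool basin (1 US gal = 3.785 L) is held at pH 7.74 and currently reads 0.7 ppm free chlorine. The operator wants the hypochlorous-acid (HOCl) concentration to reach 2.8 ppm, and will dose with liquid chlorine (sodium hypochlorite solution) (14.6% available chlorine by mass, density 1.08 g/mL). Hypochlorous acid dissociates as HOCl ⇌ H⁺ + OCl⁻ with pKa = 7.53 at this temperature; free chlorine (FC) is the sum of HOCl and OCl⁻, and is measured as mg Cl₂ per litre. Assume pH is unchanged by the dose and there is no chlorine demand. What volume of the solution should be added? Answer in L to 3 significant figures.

31.4 L

Volume: 197,000 US gal × 3.785 L/gal = 745,645 L.
[OCl⁻]/[HOCl] = 10^(pH − pKa) = 10^(7.74 − 7.53) = 1.622; fraction as HOCl = 1/(1 + 1.622) = 0.3814.
Free chlorine required for 2.8 ppm HOCl: 2.8 / 0.3814 = 7.341 ppm.
FC to add: 7.341 − 0.7 = 6.641 mg/L as Cl₂.
Cl₂ equivalent: 6.641 mg/L × 745,645 L = 4952 g.
Product at 14.6% available Cl: 4952 / 0.146 = 33,920 g.
Volume: 33,920 g ÷ 1.08 g/mL = 31,400 mL.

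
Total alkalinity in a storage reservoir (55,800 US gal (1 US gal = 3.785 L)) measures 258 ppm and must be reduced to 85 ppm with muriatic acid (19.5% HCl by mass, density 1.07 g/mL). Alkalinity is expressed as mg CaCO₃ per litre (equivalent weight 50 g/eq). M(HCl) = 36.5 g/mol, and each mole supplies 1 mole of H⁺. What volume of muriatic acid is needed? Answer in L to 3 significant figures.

128 L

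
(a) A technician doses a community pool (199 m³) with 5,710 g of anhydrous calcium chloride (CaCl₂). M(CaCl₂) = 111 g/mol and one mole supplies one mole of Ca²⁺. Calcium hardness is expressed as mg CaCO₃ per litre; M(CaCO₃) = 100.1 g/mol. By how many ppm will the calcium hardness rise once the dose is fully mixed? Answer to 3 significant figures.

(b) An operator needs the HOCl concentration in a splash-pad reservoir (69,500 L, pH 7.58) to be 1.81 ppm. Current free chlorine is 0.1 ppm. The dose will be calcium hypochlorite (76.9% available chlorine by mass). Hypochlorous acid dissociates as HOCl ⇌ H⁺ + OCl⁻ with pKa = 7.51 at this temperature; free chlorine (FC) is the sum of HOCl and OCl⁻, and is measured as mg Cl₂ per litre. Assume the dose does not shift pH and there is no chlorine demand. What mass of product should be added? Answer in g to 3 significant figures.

(a) Volume: 199 m³ = 199,000 L.
(a) Moles of Ca²⁺: 5,710 g ÷ 111 g/mol = 51.44 mol.
(a) As CaCO₃: 51.44 mol × 100.1 g/mol = 5149 g.
(a) Rise: 5149 g / 199,000 L × 1000 = 25.88 mg/L.

(b) [OCl⁻]/[HOCl] = 10^(pH − pKa) = 10^(7.58 − 7.51) = 1.175; fraction as HOCl = 1/(1 + 1.175) = 0.4598.
(b) Free chlorine required for 1.81 ppm HOCl: 1.81 / 0.4598 = 3.937 ppm.
(b) FC to add: 3.937 − 0.1 = 3.837 mg/L as Cl₂.
(b) Cl₂ equivalent: 3.837 mg/L × 69,500 L = 266.6 g.
(b) Product at 76.9% available Cl: 266.6 / 0.769 = 346.7 g.

(a) 25.9 ppm; (b) 347 g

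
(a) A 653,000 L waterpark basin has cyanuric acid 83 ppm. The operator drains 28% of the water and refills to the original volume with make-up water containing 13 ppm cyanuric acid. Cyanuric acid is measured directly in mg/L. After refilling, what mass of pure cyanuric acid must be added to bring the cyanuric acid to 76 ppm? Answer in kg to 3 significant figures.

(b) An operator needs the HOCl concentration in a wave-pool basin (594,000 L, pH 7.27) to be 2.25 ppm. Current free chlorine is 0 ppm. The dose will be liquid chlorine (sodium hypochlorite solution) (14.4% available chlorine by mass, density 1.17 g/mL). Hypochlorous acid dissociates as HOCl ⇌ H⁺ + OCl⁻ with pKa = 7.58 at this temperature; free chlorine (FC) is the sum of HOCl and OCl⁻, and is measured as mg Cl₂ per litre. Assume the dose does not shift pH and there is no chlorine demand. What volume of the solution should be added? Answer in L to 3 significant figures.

(a) 8.23 kg; (b) 11.8 L

(a) After draining 28% and refilling: 83 × 0.72 + 13 × 0.28 = 63.4 ppm.
(a) Deficit to target: 76 − 63.4 = 12.6 mg/L.
(a) Mass: 12.6 mg/L × 653,000 L = 8228 g cyanuric acid.

(b) [OCl⁻]/[HOCl] = 10^(pH − pKa) = 10^(7.27 − 7.58) = 0.4898; fraction as HOCl = 1/(1 + 0.4898) = 0.6712.
(b) Free chlorine required for 2.25 ppm HOCl: 2.25 / 0.6712 = 3.352 ppm.
(b) FC to add: 3.352 − 0 = 3.352 mg/L as Cl₂.
(b) Cl₂ equivalent: 3.352 mg/L × 594,000 L = 1991 g.
(b) Product at 14.4% available Cl: 1991 / 0.144 = 13,830 g.
(b) Volume: 13,830 g ÷ 1.17 g/mL = 11,820 mL.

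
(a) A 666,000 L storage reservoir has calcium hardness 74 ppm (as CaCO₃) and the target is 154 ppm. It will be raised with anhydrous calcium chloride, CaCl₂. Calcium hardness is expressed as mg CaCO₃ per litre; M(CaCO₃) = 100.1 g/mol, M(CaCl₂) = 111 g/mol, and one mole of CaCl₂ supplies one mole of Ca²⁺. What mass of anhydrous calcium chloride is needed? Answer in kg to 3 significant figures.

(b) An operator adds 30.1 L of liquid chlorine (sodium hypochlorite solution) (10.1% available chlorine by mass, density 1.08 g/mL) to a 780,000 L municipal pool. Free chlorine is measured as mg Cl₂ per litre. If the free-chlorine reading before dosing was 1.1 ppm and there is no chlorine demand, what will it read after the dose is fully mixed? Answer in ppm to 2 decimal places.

(a) 59.1 kg; (b) 5.31 ppm

(a) Hardness to add: (154 − 74) = 80 mg/L as CaCO₃ × 666,000 L = 53,280 g as CaCO₃.
(a) Moles of Ca²⁺ (1 mol Ca²⁺ ≡ 1 mol CaCO₃): 53,280 / 100.1 g/mol = 532.3 mol.
(a) Mass of CaCl₂: 532.3 × 111 = 59,080 g.

(b) Mass of solution: 30.1 L × 1000 mL/L × 1.08 g/mL = 32,510 g.
(b) Available chlorine delivered: 32,510 g × 0.101 = 3283 g as Cl₂.
(b) Concentration rise: 3283 g / 780,000 L = 4.209 mg/L = 4.21 ppm.
(b) Final FC: 1.1 + 4.21 = 5.31 ppm.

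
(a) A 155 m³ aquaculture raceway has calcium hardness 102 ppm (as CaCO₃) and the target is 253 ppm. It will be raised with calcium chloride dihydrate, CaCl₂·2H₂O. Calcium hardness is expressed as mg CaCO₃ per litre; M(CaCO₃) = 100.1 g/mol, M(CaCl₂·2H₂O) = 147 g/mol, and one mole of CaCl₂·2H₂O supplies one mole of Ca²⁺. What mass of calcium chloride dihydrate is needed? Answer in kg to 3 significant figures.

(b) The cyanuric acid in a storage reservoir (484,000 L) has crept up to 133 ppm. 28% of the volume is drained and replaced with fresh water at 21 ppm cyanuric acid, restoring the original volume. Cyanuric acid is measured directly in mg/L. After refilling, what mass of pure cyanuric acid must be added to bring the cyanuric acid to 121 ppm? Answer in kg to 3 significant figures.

(a) 34.4 kg; (b) 9.37 kg

(a) Volume: 155 m³ = 155,000 L.
(a) Hardness to add: (253 − 102) = 151 mg/L as CaCO₃ × 155,000 L = 23,400 g as CaCO₃.
(a) Moles of Ca²⁺ (1 mol Ca²⁺ ≡ 1 mol CaCO₃): 23,400 / 100.1 g/mol = 233.8 mol.
(a) Mass of CaCl₂·2H₂O: 233.8 × 147 = 34,370 g.

(b) After draining 28% and refilling: 133 × 0.72 + 21 × 0.28 = 101.64 ppm.
(b) Deficit to target: 121 − 101.64 = 19.36 mg/L.
(b) Mass: 19.36 mg/L × 484,000 L = 9370 g cyanuric acid.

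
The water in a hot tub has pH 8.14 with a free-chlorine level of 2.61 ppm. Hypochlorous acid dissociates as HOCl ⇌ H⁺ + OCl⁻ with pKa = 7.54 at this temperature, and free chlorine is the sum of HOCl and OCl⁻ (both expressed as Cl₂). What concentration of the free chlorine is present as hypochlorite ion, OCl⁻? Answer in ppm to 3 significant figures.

2.09 ppm

[OCl⁻]/[HOCl] = 10^(pH − pKa) = 10^(8.14 − 7.54) = 10^0.60 = 3.981.
Fraction as HOCl = 1 / (1 + 3.981) = 0.2008.
OCl⁻ = (1 − 0.2008) × 2.61 ppm = 2.086 ppm.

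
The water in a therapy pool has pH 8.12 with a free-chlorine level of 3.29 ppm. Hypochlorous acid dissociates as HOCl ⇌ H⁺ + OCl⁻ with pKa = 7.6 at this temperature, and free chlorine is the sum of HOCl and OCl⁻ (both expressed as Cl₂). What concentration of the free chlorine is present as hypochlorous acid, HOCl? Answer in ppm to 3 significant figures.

[OCl⁻]/[HOCl] = 10^(pH − pKa) = 10^(8.12 − 7.6) = 10^0.52 = 3.311.
Fraction as HOCl = 1 / (1 + 3.311) = 0.2319.
HOCl = 0.2319 × 3.29 ppm = 0.7631 ppm.

0.763 ppm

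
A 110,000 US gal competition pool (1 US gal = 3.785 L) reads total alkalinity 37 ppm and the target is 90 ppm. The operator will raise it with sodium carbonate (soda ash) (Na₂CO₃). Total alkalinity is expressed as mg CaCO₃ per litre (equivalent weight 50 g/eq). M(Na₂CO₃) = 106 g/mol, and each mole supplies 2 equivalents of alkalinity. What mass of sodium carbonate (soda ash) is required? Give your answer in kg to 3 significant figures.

Volume: 110,000 US gal × 3.785 L/gal = 416,350 L.
Alkalinity to add: (90 − 37) = 53 mg/L as CaCO₃ × 416,350 L = 22,070 g as CaCO₃.
Equivalents: 22,070 g ÷ 50 g/eq = 441.3 eq.
Each mole of Na₂CO₃ supplies 2 eq, so 441.3 / 2 = 220.7 mol.
Mass: 220.7 mol × 106 g/mol = 23,390 g.

23.4 kg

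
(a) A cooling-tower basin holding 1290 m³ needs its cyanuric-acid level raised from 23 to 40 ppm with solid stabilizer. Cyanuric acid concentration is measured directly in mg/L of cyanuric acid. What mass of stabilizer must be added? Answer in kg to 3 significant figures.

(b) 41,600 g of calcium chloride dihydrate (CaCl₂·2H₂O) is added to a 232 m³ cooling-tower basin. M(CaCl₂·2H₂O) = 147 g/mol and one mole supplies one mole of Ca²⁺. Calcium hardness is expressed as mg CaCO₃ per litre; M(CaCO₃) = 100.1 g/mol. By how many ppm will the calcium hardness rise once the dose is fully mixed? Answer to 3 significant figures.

(a) Volume: 1290 m³ = 1,290,000 L.
(a) CYA to add: (40 − 23) = 17 mg/L × 1,290,000 L = 21,930 g cyanuric acid.

(b) Volume: 232 m³ = 232,000 L.
(b) Moles of Ca²⁺: 41,600 g ÷ 147 g/mol = 283 mol.
(b) As CaCO₃: 283 mol × 100.1 g/mol = 28,330 g.
(b) Rise: 28,330 g / 232,000 L × 1000 = 122.1 mg/L.

(a) 21.9 kg; (b) 122 ppm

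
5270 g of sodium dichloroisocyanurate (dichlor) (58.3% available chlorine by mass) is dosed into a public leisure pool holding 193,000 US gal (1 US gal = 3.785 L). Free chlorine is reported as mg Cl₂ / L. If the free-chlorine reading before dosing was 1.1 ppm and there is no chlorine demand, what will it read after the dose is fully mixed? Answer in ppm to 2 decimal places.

Volume: 193,000 US gal × 3.785 L/gal = 730,505 L.
Available chlorine delivered: 5270 g × 0.583 = 3072 g as Cl₂.
Concentration rise: 3072 g / 730,505 L = 4.206 mg/L = 4.21 ppm.
Final FC: 1.1 + 4.21 = 5.31 ppm.

5.31 ppm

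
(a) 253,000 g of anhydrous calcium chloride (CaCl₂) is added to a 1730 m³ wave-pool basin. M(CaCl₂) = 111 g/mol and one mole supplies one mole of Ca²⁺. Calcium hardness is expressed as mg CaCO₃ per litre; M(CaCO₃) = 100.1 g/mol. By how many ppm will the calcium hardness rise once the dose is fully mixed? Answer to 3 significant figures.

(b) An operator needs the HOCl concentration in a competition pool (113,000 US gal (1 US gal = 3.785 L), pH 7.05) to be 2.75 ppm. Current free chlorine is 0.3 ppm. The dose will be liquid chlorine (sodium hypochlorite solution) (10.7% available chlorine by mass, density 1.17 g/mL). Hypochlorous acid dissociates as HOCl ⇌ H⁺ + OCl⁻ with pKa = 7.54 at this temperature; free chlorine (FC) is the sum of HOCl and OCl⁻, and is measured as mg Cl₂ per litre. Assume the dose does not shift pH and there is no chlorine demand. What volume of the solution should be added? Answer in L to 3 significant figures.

(a) 132 ppm; (b) 11.4 L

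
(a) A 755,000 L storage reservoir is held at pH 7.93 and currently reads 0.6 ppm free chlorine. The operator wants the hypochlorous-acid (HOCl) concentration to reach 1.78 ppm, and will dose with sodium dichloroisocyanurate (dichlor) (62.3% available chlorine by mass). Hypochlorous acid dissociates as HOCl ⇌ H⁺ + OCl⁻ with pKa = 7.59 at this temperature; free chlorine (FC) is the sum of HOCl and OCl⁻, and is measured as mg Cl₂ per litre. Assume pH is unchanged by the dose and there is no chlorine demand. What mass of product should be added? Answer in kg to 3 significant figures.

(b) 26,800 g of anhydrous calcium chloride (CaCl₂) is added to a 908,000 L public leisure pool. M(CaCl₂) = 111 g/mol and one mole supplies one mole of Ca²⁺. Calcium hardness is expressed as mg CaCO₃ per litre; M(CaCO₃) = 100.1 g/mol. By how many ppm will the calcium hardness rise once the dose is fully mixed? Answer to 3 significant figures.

(a) 6.15 kg; (b) 26.6 ppm

(a) [OCl⁻]/[HOCl] = 10^(pH − pKa) = 10^(7.93 − 7.59) = 2.188; fraction as HOCl = 1/(1 + 2.188) = 0.3137.
(a) Free chlorine required for 1.78 ppm HOCl: 1.78 / 0.3137 = 5.674 ppm.
(a) FC to add: 5.674 − 0.6 = 5.074 mg/L as Cl₂.
(a) Cl₂ equivalent: 5.074 mg/L × 755,000 L = 3831 g.
(a) Product at 62.3% available Cl: 3831 / 0.623 = 6149 g.

(b) Moles of Ca²⁺: 26,800 g ÷ 111 g/mol = 241.4 mol.
(b) As CaCO₃: 241.4 mol × 100.1 g/mol = 24,170 g.
(b) Rise: 24,170 g / 908,000 L × 1000 = 26.62 mg/L.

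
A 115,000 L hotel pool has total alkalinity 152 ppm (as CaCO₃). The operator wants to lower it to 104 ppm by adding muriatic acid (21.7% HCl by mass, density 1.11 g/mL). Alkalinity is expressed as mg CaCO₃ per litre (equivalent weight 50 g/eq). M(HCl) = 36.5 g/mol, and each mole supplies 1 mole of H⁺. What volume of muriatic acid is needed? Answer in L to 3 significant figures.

16.7 L

Alkalinity to neutralize: (152 − 104) = 48 mg/L as CaCO₃ × 115,000 L = 5520 g as CaCO₃.
Equivalents of H⁺ required: 5520 ÷ 50 g/eq = 110.4 eq = 110.4 mol HCl.
Mass of HCl: 110.4 × 36.5 = 4030 g.
Mass of 21.7% solution: 4030 / 0.217 = 18,570 g.
Volume: 18,570 g ÷ 1.11 g/mL = 16,730 mL.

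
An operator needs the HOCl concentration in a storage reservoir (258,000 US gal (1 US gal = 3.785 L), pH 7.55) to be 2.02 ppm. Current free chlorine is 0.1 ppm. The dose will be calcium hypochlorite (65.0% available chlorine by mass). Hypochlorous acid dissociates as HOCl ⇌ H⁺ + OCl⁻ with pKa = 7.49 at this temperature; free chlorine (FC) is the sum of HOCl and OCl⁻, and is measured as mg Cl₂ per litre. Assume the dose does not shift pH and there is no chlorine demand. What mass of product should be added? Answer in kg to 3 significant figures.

6.37 kg

Volume: 258,000 US gal × 3.785 L/gal = 976,530 L.
[OCl⁻]/[HOCl] = 10^(pH − pKa) = 10^(7.55 − 7.49) = 1.148; fraction as HOCl = 1/(1 + 1.148) = 0.4655.
Free chlorine required for 2.02 ppm HOCl: 2.02 / 0.4655 = 4.339 ppm.
FC to add: 4.339 − 0.1 = 4.239 mg/L as Cl₂.
Cl₂ equivalent: 4.239 mg/L × 976,530 L = 4140 g.
Product at 65.0% available Cl: 4140 / 0.65 = 6369 g.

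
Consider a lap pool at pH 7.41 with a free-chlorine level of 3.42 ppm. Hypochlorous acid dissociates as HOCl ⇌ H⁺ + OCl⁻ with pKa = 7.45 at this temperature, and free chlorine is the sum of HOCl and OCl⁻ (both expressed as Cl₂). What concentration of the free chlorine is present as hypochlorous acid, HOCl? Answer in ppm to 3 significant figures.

[OCl⁻]/[HOCl] = 10^(pH − pKa) = 10^(7.41 − 7.45) = 10^-0.04 = 0.912.
Fraction as HOCl = 1 / (1 + 0.912) = 0.523.
HOCl = 0.523 × 3.42 ppm = 1.789 ppm.

1.79 ppm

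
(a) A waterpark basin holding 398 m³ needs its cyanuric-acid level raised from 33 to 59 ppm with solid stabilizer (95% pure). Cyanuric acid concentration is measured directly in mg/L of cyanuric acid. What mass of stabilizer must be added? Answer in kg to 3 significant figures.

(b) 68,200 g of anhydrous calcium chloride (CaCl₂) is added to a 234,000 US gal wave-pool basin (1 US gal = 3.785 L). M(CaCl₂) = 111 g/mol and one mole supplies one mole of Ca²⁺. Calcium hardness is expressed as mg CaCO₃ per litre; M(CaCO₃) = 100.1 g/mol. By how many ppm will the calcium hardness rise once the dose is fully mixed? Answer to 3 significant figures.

(a) Volume: 398 m³ = 398,000 L.
(a) CYA to add: (59 − 33) = 26 mg/L × 398,000 L = 10,350 g cyanuric acid.
(a) At 95% purity: 10,350 / 0.95 = 10,890 g product.

(b) Volume: 234,000 US gal × 3.785 L/gal = 885,690 L.
(b) Moles of Ca²⁺: 68,200 g ÷ 111 g/mol = 614.4 mol.
(b) As CaCO₃: 614.4 mol × 100.1 g/mol = 61,500 g.
(b) Rise: 61,500 g / 885,690 L × 1000 = 69.44 mg/L.

(a) 10.9 kg; (b) 69.4 ppm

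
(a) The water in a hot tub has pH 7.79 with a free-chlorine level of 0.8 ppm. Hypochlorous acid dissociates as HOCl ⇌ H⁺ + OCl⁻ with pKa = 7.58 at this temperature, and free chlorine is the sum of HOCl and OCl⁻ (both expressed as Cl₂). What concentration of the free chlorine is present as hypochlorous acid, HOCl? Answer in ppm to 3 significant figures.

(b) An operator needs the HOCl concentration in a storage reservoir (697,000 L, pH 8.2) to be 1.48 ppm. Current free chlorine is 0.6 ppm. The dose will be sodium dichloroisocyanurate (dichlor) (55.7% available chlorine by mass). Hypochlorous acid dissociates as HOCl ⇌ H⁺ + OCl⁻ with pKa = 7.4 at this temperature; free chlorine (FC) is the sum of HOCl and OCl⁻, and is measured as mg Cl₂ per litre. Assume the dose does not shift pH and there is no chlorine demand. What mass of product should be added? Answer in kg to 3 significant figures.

(a) 0.305 ppm; (b) 12.8 kg

(a) [OCl⁻]/[HOCl] = 10^(pH − pKa) = 10^(7.79 − 7.58) = 10^0.21 = 1.622.
(a) Fraction as HOCl = 1 / (1 + 1.622) = 0.3814.
(a) HOCl = 0.3814 × 0.8 ppm = 0.3051 ppm.

(b) [OCl⁻]/[HOCl] = 10^(pH − pKa) = 10^(8.2 − 7.4) = 6.31; fraction as HOCl = 1/(1 + 6.31) = 0.1368.
(b) Free chlorine required for 1.48 ppm HOCl: 1.48 / 0.1368 = 10.82 ppm.
(b) FC to add: 10.82 − 0.6 = 10.22 mg/L as Cl₂.
(b) Cl₂ equivalent: 10.22 mg/L × 697,000 L = 7122 g.
(b) Product at 55.7% available Cl: 7122 / 0.557 = 12,790 g.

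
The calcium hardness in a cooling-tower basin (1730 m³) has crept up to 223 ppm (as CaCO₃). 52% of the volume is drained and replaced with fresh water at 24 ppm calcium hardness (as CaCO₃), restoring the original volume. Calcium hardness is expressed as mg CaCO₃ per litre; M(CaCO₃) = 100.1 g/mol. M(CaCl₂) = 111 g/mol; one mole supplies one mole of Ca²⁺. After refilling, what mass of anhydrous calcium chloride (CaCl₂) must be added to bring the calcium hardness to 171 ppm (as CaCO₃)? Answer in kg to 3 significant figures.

Volume: 1730 m³ = 1,730,000 L.
After draining 52% and refilling: 223 × 0.48 + 24 × 0.52 = 119.52 ppm.
Deficit to target: 171 − 119.52 = 51.48 mg/L.
As CaCO₃: 51.48 mg/L × 1,730,000 L = 89,060 g; ÷ 100.1 = 889.7 mol Ca²⁺.
Mass: 889.7 × 111 = 98,760 g.

98.8 kg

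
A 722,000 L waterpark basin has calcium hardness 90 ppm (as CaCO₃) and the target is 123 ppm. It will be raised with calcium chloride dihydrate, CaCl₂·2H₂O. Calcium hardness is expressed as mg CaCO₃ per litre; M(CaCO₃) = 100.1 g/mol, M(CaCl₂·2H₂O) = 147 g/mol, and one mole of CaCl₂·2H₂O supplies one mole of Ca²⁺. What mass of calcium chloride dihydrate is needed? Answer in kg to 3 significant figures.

35.0 kg

Hardness to add: (123 − 90) = 33 mg/L as CaCO₃ × 722,000 L = 23,830 g as CaCO₃.
Moles of Ca²⁺ (1 mol Ca²⁺ ≡ 1 mol CaCO₃): 23,830 / 100.1 g/mol = 238 mol.
Mass of CaCl₂·2H₂O: 238 × 147 = 34,990 g.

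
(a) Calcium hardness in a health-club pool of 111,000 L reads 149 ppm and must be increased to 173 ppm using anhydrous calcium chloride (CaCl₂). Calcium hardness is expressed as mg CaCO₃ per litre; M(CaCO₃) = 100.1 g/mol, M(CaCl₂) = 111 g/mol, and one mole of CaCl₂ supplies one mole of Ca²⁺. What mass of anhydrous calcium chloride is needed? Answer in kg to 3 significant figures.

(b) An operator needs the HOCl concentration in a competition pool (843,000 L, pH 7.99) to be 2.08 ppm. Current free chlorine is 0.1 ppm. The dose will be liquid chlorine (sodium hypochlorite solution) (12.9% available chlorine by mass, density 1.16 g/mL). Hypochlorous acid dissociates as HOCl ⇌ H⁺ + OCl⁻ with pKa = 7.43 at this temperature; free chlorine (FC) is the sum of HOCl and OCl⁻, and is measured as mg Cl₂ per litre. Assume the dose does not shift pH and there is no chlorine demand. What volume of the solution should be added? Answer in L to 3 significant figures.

(a) 2.95 kg; (b) 53.7 L

(a) Hardness to add: (173 − 149) = 24 mg/L as CaCO₃ × 111,000 L = 2664 g as CaCO₃.
(a) Moles of Ca²⁺ (1 mol Ca²⁺ ≡ 1 mol CaCO₃): 2664 / 100.1 g/mol = 26.61 mol.
(a) Mass of CaCl₂: 26.61 × 111 = 2954 g.

(b) [OCl⁻]/[HOCl] = 10^(pH − pKa) = 10^(7.99 − 7.43) = 3.631; fraction as HOCl = 1/(1 + 3.631) = 0.2159.
(b) Free chlorine required for 2.08 ppm HOCl: 2.08 / 0.2159 = 9.632 ppm.
(b) FC to add: 9.632 − 0.1 = 9.532 mg/L as Cl₂.
(b) Cl₂ equivalent: 9.532 mg/L × 843,000 L = 8035 g.
(b) Product at 12.9% available Cl: 8035 / 0.129 = 62,290 g.
(b) Volume: 62,290 g ÷ 1.16 g/mL = 53,700 mL.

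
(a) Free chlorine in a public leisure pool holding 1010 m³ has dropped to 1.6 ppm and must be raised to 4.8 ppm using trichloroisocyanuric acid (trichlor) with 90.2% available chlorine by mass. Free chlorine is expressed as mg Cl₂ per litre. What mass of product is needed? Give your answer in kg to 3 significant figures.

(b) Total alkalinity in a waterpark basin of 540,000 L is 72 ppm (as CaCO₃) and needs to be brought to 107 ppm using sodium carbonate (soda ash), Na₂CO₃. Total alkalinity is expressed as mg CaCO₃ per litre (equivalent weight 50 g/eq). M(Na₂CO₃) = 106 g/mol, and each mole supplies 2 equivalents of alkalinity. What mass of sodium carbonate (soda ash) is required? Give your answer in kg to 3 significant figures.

(a) Volume: 1010 m³ = 1,010,000 L.
(a) Chlorine deficit: 4.8 − 1.6 = 3.2 ppm = 3.2 mg/L as Cl₂.
(a) Cl₂ equivalent needed: 3.2 mg/L × 1,010,000 L = 3,232,000 mg = 3232 g.
(a) Product at 90.2% available chlorine: 3232 / 0.902 = 3583 g.

(b) Alkalinity to add: (107 − 72) = 35 mg/L as CaCO₃ × 540,000 L = 18,900 g as CaCO₃.
(b) Equivalents: 18,900 g ÷ 50 g/eq = 378 eq.
(b) Each mole of Na₂CO₃ supplies 2 eq, so 378 / 2 = 189 mol.
(b) Mass: 189 mol × 106 g/mol = 20,030 g.

(a) 3.58 kg; (b) 20.0 kg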